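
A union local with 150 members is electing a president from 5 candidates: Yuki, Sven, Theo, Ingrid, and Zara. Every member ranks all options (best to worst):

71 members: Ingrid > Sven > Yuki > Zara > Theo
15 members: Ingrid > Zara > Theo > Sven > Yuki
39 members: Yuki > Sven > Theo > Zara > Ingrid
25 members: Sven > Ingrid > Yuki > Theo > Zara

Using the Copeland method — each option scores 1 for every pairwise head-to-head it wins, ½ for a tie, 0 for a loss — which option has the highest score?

Yuki: beats Theo and Zara; loses to Sven and Ingrid → score 2.
Sven: beats Yuki, Theo, and Zara; loses to Ingrid → score 3.
Theo: loses to Yuki, Sven, Ingrid, and Zara → score 0.
Ingrid: beats Yuki, Sven, Theo, and Zara → score 4.
Zara: beats Theo; loses to Yuki, Sven, and Ingrid → score 1.
Ingrid has the best pairwise record.

Ingrid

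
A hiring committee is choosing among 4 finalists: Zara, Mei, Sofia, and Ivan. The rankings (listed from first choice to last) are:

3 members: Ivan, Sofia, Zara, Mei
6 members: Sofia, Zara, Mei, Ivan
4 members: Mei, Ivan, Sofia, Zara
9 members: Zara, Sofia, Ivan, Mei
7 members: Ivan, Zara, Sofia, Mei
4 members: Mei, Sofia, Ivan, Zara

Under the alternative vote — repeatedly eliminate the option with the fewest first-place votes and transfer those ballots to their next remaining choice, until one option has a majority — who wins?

Round 1: Zara 9, Mei 8, Sofia 6, Ivan 10. Eliminate Sofia.
Round 2: Zara 15, Mei 8, Ivan 10. Eliminate Mei.
Round 3: Zara 15, Ivan 18. Ivan has a majority.

Ivan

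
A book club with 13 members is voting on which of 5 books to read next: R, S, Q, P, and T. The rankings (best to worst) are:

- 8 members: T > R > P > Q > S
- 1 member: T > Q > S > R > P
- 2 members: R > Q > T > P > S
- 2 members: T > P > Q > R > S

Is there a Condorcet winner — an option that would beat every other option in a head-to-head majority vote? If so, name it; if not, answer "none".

T

T vs R: 11–2 for T.
T vs S: 13–0 for T.
T vs Q: 11–2 for T.
T vs P: 13–0 for T.
T beats every other option head-to-head.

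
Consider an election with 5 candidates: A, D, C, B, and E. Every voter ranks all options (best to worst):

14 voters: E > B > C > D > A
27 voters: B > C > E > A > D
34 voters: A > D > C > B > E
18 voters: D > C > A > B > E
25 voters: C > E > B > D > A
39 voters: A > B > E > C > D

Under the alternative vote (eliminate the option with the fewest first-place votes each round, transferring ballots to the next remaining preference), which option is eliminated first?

Round 1: A 73, D 18, C 25, B 27, E 14. Eliminate E.

E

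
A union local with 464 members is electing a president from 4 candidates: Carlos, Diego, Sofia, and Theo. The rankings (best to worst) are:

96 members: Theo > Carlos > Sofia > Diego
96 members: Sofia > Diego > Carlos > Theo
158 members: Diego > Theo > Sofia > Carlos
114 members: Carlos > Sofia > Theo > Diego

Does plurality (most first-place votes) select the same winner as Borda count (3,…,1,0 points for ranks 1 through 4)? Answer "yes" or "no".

no

Plurality — first-place votes: Carlos 114, Diego 158, Sofia 96, Theo 96. Winner: Diego.
Borda — scores: Carlos 630, Diego 666, Sofia 770, Theo 718. Winner: Sofia.
The two methods disagree.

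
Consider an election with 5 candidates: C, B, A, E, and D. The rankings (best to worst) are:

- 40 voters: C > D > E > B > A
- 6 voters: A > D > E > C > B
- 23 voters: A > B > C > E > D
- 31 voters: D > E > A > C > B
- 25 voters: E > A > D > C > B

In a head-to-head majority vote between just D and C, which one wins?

Voters preferring D to C: 62; preferring C to D: 63.
C wins the head-to-head.

C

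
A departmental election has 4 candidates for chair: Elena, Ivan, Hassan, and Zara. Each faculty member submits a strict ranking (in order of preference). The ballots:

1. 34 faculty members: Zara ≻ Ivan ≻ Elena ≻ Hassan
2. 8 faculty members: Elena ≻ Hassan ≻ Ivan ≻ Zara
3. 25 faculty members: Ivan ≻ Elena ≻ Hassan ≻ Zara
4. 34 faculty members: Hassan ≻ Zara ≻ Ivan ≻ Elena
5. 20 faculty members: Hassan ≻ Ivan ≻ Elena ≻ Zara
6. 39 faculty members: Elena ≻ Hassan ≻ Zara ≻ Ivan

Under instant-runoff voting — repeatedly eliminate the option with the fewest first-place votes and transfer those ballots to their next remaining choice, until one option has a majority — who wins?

Elena

Round 1: Elena 47, Ivan 25, Hassan 54, Zara 34. Eliminate Ivan.
Round 2: Elena 72, Hassan 54, Zara 34. Eliminate Zara.
Round 3: Elena 106, Hassan 54. Elena has a majority.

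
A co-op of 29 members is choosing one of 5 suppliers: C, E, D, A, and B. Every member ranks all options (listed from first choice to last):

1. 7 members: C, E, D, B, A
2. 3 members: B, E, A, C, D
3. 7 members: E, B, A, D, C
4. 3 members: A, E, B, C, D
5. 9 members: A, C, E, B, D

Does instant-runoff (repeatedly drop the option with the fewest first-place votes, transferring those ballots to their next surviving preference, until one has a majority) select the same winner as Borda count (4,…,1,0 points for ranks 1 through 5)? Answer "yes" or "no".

Instant-runoff — R1 C 7, E 7, D 0, A 12, B 3 (D out); R2 C 7, E 7, A 12, B 3 (B out); R3 C 7, E 10, A 12 (C out); R4 E 17, A 12 (E winner). Winner: E.
Borda — scores: C 61, E 85, D 21, A 68, B 55. Winner: E.
The two methods agree.

yes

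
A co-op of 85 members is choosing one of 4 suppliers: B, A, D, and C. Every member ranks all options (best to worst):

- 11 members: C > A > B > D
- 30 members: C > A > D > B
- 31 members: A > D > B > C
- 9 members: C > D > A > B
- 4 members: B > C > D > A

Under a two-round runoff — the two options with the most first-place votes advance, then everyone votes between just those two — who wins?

C

Round 1 first-place votes: B 4, A 31, D 0, C 50.
C and A advance.
Runoff: C is preferred to A by 54 voters; A by 31.
C wins the runoff.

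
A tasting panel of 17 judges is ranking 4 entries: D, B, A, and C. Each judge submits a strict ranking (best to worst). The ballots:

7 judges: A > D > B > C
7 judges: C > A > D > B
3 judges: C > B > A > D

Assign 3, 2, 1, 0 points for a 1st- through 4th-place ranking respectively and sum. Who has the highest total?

D: 7·2 + 7·1 + 3·0 = 21
B: 7·1 + 7·0 + 3·2 = 13
A: 7·3 + 7·2 + 3·1 = 38
C: 7·0 + 7·3 + 3·3 = 30
A has the highest Borda score (38).

A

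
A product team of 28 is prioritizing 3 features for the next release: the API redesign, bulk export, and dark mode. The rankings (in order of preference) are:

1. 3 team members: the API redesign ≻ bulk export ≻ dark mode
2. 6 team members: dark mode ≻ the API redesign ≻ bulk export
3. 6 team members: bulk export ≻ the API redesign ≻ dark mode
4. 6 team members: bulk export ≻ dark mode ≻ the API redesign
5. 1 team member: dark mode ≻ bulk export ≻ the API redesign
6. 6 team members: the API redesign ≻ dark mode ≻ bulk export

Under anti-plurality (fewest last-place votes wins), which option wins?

Last-place votes: the API redesign 7, bulk export 12, dark mode 9.
the API redesign is ranked last by the fewest voters, so the API redesign wins.

the API redesign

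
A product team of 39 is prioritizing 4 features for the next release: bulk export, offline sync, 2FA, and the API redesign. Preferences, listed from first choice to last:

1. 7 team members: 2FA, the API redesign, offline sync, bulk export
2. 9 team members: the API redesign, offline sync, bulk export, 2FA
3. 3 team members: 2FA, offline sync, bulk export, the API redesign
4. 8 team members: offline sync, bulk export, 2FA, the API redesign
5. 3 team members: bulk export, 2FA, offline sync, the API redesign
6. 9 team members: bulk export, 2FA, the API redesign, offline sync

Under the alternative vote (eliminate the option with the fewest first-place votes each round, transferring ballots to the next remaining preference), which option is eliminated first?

offline sync

Round 1: bulk export 12, offline sync 8, 2FA 10, the API redesign 9. Eliminate offline sync.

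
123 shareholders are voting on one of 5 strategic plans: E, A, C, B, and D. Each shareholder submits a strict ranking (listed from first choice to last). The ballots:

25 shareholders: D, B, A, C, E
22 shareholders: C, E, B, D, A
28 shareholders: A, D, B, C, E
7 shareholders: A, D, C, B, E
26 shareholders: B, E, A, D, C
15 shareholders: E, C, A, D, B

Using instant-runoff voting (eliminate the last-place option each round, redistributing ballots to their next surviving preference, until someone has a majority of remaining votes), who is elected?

Round 1: E 15, A 35, C 22, B 26, D 25. Eliminate E.
Round 2: A 35, C 37, B 26, D 25. Eliminate D.
Round 3: A 35, C 37, B 51. Eliminate A.
Round 4: C 44, B 79. B has a majority.

B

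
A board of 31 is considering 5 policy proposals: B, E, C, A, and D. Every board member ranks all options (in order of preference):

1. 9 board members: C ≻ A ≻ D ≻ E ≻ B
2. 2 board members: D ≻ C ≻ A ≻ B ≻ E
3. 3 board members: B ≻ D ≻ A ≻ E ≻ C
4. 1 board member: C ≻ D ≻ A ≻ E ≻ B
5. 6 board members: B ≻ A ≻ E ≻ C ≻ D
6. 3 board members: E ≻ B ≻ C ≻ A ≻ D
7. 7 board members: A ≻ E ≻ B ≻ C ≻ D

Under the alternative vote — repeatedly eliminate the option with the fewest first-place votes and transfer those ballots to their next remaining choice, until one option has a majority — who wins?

Round 1: B 9, E 3, C 10, A 7, D 2. Eliminate D.
Round 2: B 9, E 3, C 12, A 7. Eliminate E.
Round 3: B 12, C 12, A 7. Eliminate A.
Round 4: B 19, C 12. B has a majority.

B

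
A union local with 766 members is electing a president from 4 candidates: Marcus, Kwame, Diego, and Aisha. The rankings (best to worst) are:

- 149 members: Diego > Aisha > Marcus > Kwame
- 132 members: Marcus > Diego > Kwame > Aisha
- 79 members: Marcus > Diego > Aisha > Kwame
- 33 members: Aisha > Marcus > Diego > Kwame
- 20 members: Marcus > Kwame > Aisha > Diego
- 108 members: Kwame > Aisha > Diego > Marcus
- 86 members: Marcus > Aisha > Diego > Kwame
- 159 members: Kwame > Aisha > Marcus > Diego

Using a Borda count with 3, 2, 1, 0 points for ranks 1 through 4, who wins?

Marcus: 149·1 + 132·3 + 79·3 + 33·2 + 20·3 + 108·0 + 86·3 + 159·1 = 1325
Kwame: 149·0 + 132·1 + 79·0 + 33·0 + 20·2 + 108·3 + 86·0 + 159·3 = 973
Diego: 149·3 + 132·2 + 79·2 + 33·1 + 20·0 + 108·1 + 86·1 + 159·0 = 1096
Aisha: 149·2 + 132·0 + 79·1 + 33·3 + 20·1 + 108·2 + 86·2 + 159·2 = 1202
Marcus has the highest Borda score (1325).

Marcus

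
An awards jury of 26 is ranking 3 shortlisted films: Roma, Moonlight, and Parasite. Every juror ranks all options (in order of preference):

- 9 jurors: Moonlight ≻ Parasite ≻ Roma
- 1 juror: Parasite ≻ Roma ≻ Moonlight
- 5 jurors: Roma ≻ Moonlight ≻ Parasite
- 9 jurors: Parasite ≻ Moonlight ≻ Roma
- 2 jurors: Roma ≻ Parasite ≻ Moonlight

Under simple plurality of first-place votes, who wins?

Parasite

First-place votes: Roma 7, Moonlight 9, Parasite 10.
Parasite has the most first-place votes.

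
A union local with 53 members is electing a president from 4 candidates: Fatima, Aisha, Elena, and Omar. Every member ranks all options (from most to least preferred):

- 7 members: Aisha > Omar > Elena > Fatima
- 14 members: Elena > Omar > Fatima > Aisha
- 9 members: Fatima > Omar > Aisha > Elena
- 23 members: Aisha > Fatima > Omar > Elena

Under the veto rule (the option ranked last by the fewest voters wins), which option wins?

Last-place votes: Fatima 7, Aisha 14, Elena 32, Omar 0.
Omar is ranked last by the fewest voters, so Omar wins.

Omar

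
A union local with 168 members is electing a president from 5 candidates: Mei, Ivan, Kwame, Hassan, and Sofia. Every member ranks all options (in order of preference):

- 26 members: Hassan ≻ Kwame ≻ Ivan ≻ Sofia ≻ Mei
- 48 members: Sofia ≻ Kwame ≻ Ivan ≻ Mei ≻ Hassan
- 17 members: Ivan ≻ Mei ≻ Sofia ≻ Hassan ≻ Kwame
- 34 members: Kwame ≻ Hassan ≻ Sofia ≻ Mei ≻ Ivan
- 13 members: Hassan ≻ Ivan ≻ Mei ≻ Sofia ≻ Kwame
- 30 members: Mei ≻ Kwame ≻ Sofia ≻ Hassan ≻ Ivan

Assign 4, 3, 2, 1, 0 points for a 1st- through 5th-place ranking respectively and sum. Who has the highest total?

Mei: 26·0 + 48·1 + 17·3 + 34·1 + 13·2 + 30·4 = 279
Ivan: 26·2 + 48·2 + 17·4 + 34·0 + 13·3 + 30·0 = 255
Kwame: 26·3 + 48·3 + 17·0 + 34·4 + 13·0 + 30·3 = 448
Hassan: 26·4 + 48·0 + 17·1 + 34·3 + 13·4 + 30·1 = 305
Sofia: 26·1 + 48·4 + 17·2 + 34·2 + 13·1 + 30·2 = 393
Kwame has the highest Borda score (448).

Kwame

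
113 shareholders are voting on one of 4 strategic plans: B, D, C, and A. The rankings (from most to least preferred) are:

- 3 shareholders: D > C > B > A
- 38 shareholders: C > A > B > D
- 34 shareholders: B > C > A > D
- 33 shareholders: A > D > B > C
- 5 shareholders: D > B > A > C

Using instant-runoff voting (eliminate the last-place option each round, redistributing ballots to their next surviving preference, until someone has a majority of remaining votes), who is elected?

Round 1: B 34, D 8, C 38, A 33. Eliminate D.
Round 2: B 39, C 41, A 33. Eliminate A.
Round 3: B 72, C 41. B has a majority.

B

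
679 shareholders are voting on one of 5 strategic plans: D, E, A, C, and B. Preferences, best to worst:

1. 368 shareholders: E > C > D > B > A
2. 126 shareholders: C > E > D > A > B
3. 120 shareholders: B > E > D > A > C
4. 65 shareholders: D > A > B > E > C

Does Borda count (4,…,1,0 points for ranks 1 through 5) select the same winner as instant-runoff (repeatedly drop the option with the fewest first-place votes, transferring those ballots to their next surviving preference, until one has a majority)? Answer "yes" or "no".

Borda — scores: D 1488, E 2275, A 441, C 1608, B 978. Winner: E.
Instant-runoff — R1 D 65, E 368, A 0, C 126, B 120 (E winner). Winner: E.
The two methods agree.

yes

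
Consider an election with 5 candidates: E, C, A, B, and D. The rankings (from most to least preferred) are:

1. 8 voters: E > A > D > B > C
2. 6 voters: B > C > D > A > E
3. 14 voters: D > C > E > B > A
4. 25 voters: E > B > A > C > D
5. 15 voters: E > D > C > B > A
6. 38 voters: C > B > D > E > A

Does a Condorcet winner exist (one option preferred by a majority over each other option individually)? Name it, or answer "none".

C

C vs E: 58–48 for C.
C vs A: 73–33 for C.
C vs B: 67–39 for C.
C vs D: 69–37 for C.
C beats every other option head-to-head.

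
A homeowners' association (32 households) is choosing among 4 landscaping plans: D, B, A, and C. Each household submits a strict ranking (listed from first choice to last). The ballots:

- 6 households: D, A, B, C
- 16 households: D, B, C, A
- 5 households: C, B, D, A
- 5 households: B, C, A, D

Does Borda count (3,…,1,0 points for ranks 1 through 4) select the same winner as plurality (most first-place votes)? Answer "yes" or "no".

yes

Borda — scores: D 71, B 63, A 17, C 41. Winner: D.
Plurality — first-place votes: D 22, B 5, A 0, C 5. Winner: D.
The two methods agree.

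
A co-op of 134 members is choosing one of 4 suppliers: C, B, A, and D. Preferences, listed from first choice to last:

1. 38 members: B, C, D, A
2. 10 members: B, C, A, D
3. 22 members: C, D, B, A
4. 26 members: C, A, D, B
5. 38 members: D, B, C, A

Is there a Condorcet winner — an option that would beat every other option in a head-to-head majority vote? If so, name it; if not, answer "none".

Checking pairwise contests:
B beats C 86–48.
D beats B 86–48.
C beats A 134–0.
C beats D 96–38.
Every option loses at least one head-to-head, so there is no Condorcet winner.

none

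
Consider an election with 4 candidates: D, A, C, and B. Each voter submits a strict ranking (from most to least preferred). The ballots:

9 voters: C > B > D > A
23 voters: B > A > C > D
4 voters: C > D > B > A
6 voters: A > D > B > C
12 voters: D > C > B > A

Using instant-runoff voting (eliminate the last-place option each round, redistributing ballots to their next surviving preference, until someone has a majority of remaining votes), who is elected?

B

Round 1: D 12, A 6, C 13, B 23. Eliminate A.
Round 2: D 18, C 13, B 23. Eliminate C.
Round 3: D 22, B 32. B has a majority.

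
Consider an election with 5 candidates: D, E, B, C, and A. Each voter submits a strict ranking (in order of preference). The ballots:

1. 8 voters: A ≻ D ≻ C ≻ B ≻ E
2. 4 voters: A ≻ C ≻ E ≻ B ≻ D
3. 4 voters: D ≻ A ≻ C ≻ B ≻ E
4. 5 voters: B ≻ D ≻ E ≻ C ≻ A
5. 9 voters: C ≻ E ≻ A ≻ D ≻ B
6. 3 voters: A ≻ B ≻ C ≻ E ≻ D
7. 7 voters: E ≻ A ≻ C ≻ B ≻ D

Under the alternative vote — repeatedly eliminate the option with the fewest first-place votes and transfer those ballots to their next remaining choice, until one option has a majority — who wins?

E

Round 1: D 4, E 7, B 5, C 9, A 15. Eliminate D.
Round 2: E 7, B 5, C 9, A 19. Eliminate B.
Round 3: E 12, C 9, A 19. Eliminate C.
Round 4: E 21, A 19. E has a majority.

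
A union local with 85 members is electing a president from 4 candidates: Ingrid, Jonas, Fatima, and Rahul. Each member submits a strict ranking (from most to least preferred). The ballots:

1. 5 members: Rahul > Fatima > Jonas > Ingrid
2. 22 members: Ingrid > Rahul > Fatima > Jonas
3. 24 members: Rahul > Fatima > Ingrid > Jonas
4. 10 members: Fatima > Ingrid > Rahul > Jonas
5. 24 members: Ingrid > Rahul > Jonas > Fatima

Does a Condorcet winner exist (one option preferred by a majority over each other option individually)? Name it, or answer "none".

Ingrid vs Jonas: 80–5 for Ingrid.
Ingrid vs Fatima: 46–39 for Ingrid.
Ingrid vs Rahul: 56–29 for Ingrid.
Ingrid beats every other option head-to-head.

Ingrid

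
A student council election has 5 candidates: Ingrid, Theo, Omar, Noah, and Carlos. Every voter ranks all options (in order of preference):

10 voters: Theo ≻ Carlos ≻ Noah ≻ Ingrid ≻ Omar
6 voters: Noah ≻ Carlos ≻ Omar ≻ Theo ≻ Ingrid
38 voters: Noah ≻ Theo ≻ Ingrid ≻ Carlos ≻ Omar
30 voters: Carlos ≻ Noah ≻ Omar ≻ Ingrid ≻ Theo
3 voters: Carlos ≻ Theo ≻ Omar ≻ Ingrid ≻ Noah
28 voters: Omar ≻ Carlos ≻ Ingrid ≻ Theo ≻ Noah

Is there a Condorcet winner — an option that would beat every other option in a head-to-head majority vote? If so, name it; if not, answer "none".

Carlos

Carlos vs Ingrid: 77–38 for Carlos.
Carlos vs Theo: 67–48 for Carlos.
Carlos vs Omar: 87–28 for Carlos.
Carlos vs Noah: 71–44 for Carlos.
Carlos beats every other option head-to-head.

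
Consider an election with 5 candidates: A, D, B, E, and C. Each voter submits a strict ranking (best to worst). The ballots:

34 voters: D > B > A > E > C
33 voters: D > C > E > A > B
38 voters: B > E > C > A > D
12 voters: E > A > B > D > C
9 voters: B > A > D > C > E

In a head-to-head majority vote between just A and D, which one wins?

Voters preferring A to D: 59; preferring D to A: 67.
D wins the head-to-head.

D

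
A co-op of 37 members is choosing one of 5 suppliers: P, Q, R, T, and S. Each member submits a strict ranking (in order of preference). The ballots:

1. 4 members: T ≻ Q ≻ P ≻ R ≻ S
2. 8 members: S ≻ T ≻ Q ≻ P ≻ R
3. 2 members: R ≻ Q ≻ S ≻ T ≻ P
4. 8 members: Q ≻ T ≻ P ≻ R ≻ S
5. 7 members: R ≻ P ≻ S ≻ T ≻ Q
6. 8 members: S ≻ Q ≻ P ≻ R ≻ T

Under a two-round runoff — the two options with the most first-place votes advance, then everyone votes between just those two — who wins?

Round 1 first-place votes: P 0, Q 8, R 9, T 4, S 16.
S and R advance.
Runoff: S is preferred to R by 16 voters; R by 21.
R wins the runoff.

R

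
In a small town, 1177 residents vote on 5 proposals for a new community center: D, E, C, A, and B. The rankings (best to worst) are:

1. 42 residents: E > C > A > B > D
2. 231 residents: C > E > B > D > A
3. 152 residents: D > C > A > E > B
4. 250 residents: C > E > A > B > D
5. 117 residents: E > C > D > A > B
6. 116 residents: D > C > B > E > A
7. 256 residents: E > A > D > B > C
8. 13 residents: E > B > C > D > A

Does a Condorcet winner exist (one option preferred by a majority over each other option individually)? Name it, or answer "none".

C vs D: 653–524 for C.
C vs E: 749–428 for C.
C vs A: 921–256 for C.
C vs B: 908–269 for C.
C beats every other option head-to-head.

C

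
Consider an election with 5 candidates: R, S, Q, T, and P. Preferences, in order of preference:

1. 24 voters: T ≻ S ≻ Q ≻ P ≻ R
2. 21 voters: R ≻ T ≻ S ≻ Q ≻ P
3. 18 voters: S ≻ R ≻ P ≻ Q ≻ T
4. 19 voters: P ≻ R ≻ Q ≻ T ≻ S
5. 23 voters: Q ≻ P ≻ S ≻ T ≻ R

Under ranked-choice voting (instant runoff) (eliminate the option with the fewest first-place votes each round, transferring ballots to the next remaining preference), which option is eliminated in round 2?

Round 1: R 21, S 18, Q 23, T 24, P 19. Eliminate S.
Round 2: R 39, Q 23, T 24, P 19. Eliminate P.

P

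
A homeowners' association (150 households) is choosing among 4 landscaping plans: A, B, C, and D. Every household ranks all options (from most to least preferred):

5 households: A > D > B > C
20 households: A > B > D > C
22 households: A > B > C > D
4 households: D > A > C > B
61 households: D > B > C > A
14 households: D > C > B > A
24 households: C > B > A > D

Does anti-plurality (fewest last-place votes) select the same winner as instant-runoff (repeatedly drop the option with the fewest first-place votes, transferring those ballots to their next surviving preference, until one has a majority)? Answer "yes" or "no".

no

Anti-plurality — last-place votes: A 75, B 4, C 25, D 46. Winner: B.
Instant-runoff — R1 A 47, B 0, C 24, D 79 (D winner). Winner: D.
The two methods disagree.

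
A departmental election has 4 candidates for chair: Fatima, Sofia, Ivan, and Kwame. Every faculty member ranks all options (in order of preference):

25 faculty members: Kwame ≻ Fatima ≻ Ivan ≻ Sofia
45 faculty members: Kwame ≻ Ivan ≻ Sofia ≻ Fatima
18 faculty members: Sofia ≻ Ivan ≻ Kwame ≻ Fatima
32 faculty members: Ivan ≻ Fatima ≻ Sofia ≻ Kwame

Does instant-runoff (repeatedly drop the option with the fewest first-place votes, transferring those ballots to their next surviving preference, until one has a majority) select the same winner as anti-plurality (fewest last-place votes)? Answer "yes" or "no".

Instant-runoff — R1 Fatima 0, Sofia 18, Ivan 32, Kwame 70 (Kwame winner). Winner: Kwame.
Anti-plurality — last-place votes: Fatima 63, Sofia 25, Ivan 0, Kwame 32. Winner: Ivan.
The two methods disagree.

no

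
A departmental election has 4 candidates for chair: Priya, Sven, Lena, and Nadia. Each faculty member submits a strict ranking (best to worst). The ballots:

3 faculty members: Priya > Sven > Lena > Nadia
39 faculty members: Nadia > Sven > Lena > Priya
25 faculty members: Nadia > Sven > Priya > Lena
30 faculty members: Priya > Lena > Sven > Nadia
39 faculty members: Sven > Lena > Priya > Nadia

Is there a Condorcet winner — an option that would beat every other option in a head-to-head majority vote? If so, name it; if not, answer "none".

Sven

Sven vs Priya: 103–33 for Sven.
Sven vs Lena: 106–30 for Sven.
Sven vs Nadia: 72–64 for Sven.
Sven beats every other option head-to-head.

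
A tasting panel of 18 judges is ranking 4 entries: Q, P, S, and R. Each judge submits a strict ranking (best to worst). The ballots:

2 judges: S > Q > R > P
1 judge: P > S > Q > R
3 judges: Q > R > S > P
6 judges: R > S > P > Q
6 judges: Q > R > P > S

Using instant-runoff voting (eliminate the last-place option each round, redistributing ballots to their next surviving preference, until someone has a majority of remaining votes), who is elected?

Q

Round 1: Q 9, P 1, S 2, R 6. Eliminate P.
Round 2: Q 9, S 3, R 6. Eliminate S.
Round 3: Q 12, R 6. Q has a majority.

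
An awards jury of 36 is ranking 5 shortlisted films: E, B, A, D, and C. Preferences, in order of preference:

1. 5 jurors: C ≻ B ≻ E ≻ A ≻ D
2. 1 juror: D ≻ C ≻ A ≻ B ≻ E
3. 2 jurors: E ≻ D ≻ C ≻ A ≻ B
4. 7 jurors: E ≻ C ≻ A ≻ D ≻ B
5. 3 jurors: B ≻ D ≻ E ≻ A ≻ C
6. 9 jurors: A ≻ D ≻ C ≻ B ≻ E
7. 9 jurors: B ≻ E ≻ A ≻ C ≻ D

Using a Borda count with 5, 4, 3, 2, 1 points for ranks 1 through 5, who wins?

A

E: 5·3 + 1·1 + 2·5 + 7·5 + 3·3 + 9·1 + 9·4 = 115
B: 5·4 + 1·2 + 2·1 + 7·1 + 3·5 + 9·2 + 9·5 = 109
A: 5·2 + 1·3 + 2·2 + 7·3 + 3·2 + 9·5 + 9·3 = 116
D: 5·1 + 1·5 + 2·4 + 7·2 + 3·4 + 9·4 + 9·1 = 89
C: 5·5 + 1·4 + 2·3 + 7·4 + 3·1 + 9·3 + 9·2 = 111
A has the highest Borda score (116).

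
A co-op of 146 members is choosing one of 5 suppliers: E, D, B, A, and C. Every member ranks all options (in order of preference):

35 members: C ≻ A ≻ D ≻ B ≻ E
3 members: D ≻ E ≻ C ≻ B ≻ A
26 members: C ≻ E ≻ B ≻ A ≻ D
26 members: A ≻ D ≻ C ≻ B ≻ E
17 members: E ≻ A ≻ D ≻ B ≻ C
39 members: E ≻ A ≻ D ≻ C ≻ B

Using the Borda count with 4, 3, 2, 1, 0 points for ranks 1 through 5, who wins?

E: 35·0 + 3·3 + 26·3 + 26·0 + 17·4 + 39·4 = 311
D: 35·2 + 3·4 + 26·0 + 26·3 + 17·2 + 39·2 = 272
B: 35·1 + 3·1 + 26·2 + 26·1 + 17·1 + 39·0 = 133
A: 35·3 + 3·0 + 26·1 + 26·4 + 17·3 + 39·3 = 403
C: 35·4 + 3·2 + 26·4 + 26·2 + 17·0 + 39·1 = 341
A has the highest Borda score (403).

A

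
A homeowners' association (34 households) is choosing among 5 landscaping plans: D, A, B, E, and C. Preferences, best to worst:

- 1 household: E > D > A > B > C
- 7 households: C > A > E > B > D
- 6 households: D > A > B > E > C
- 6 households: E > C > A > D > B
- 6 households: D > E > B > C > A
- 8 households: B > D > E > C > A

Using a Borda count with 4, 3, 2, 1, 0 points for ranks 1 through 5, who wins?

E

D: 1·3 + 7·0 + 6·4 + 6·1 + 6·4 + 8·3 = 81
A: 1·2 + 7·3 + 6·3 + 6·2 + 6·0 + 8·0 = 53
B: 1·1 + 7·1 + 6·2 + 6·0 + 6·2 + 8·4 = 64
E: 1·4 + 7·2 + 6·1 + 6·4 + 6·3 + 8·2 = 82
C: 1·0 + 7·4 + 6·0 + 6·3 + 6·1 + 8·1 = 60
E has the highest Borda score (82).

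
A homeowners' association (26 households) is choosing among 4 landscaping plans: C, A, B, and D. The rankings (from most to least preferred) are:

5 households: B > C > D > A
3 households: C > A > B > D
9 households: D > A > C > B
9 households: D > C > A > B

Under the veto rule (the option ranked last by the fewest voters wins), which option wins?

Last-place votes: C 0, A 5, B 18, D 3.
C is ranked last by the fewest voters, so C wins.

C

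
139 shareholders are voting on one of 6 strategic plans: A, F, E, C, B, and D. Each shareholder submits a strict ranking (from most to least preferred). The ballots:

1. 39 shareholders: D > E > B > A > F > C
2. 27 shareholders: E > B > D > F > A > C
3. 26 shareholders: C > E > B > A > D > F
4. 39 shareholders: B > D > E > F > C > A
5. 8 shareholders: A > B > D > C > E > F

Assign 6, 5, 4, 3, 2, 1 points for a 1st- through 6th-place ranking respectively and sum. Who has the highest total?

A: 39·3 + 27·2 + 26·3 + 39·1 + 8·6 = 336
F: 39·2 + 27·3 + 26·1 + 39·3 + 8·1 = 310
E: 39·5 + 27·6 + 26·5 + 39·4 + 8·2 = 659
C: 39·1 + 27·1 + 26·6 + 39·2 + 8·3 = 324
B: 39·4 + 27·5 + 26·4 + 39·6 + 8·5 = 669
D: 39·6 + 27·4 + 26·2 + 39·5 + 8·4 = 621
B has the highest Borda score (669).

B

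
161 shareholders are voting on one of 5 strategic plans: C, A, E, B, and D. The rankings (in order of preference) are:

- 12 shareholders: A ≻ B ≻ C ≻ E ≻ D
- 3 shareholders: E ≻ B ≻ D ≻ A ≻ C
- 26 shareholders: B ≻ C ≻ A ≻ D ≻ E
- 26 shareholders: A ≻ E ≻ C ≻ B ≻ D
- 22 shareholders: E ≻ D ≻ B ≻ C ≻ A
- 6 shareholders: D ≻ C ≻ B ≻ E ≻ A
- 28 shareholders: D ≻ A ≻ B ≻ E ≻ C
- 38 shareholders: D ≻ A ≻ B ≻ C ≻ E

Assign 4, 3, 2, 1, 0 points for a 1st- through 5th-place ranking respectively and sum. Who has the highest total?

A

C: 12·2 + 3·0 + 26·3 + 26·2 + 22·1 + 6·3 + 28·0 + 38·1 = 232
A: 12·4 + 3·1 + 26·2 + 26·4 + 22·0 + 6·0 + 28·3 + 38·3 = 405
E: 12·1 + 3·4 + 26·0 + 26·3 + 22·4 + 6·1 + 28·1 + 38·0 = 224
B: 12·3 + 3·3 + 26·4 + 26·1 + 22·2 + 6·2 + 28·2 + 38·2 = 363
D: 12·0 + 3·2 + 26·1 + 26·0 + 22·3 + 6·4 + 28·4 + 38·4 = 386
A has the highest Borda score (405).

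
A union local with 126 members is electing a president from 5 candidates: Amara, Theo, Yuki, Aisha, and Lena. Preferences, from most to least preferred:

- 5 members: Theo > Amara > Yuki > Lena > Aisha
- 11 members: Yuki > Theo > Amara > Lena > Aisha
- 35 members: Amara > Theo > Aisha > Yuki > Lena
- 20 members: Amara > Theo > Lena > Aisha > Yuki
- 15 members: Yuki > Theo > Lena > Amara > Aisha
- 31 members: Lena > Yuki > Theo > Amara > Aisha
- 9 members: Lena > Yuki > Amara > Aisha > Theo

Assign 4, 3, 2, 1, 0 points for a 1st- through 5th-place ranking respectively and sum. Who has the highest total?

Amara: 5·3 + 11·2 + 35·4 + 20·4 + 15·1 + 31·1 + 9·2 = 321
Theo: 5·4 + 11·3 + 35·3 + 20·3 + 15·3 + 31·2 + 9·0 = 325
Yuki: 5·2 + 11·4 + 35·1 + 20·0 + 15·4 + 31·3 + 9·3 = 269
Aisha: 5·0 + 11·0 + 35·2 + 20·1 + 15·0 + 31·0 + 9·1 = 99
Lena: 5·1 + 11·1 + 35·0 + 20·2 + 15·2 + 31·4 + 9·4 = 246
Theo has the highest Borda score (325).

Theo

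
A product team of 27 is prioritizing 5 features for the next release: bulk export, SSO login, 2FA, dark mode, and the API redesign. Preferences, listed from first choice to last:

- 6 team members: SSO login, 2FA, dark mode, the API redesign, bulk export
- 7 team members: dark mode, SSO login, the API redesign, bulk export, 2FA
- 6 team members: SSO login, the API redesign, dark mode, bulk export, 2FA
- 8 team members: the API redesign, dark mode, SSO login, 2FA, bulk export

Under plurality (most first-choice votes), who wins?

SSO login

First-place votes: bulk export 0, SSO login 12, 2FA 0, dark mode 7, the API redesign 8.
SSO login has the most first-place votes.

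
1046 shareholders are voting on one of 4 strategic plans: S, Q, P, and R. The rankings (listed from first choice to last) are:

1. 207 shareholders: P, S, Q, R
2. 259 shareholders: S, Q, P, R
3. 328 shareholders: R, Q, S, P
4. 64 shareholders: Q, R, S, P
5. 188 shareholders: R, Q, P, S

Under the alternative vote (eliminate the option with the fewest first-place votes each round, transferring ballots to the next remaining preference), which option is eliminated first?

Q

Round 1: S 259, Q 64, P 207, R 516. Eliminate Q.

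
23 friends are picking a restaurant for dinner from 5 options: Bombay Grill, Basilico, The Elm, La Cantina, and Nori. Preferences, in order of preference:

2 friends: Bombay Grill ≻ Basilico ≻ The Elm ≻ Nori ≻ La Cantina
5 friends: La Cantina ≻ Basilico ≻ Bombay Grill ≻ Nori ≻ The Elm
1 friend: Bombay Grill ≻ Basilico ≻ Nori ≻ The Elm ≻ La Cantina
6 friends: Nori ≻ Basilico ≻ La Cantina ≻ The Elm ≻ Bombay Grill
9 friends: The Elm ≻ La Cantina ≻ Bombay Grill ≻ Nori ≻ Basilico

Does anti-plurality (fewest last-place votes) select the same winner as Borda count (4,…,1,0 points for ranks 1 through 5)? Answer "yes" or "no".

no

Anti-plurality — last-place votes: Bombay Grill 6, Basilico 9, The Elm 5, La Cantina 3, Nori 0. Winner: Nori.
Borda — scores: Bombay Grill 40, Basilico 42, The Elm 47, La Cantina 59, Nori 42. Winner: La Cantina.
The two methods disagree.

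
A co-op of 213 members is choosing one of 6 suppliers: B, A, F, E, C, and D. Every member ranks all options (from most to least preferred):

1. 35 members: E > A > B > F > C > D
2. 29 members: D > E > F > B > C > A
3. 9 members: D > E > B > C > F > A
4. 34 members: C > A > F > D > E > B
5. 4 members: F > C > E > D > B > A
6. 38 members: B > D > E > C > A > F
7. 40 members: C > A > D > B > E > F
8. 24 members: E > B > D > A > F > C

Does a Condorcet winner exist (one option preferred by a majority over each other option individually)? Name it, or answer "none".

none

Checking pairwise contests:
A beats B 109–104.
E beats A 139–74.
B beats F 146–67.
D beats E 150–63.
B beats C 135–78.
A beats D 109–104.
Every option loses at least one head-to-head, so there is no Condorcet winner.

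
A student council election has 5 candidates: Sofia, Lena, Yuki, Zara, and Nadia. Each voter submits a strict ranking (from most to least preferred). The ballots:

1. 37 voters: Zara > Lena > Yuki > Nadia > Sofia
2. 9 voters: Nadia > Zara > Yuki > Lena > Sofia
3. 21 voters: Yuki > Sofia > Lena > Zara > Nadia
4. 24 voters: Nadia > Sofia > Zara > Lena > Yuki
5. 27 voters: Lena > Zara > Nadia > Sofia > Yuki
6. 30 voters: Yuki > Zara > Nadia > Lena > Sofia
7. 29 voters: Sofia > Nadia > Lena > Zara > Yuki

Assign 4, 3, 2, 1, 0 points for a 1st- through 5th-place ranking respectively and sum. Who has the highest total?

Zara

Sofia: 37·0 + 9·0 + 21·3 + 24·3 + 27·1 + 30·0 + 29·4 = 278
Lena: 37·3 + 9·1 + 21·2 + 24·1 + 27·4 + 30·1 + 29·2 = 382
Yuki: 37·2 + 9·2 + 21·4 + 24·0 + 27·0 + 30·4 + 29·0 = 296
Zara: 37·4 + 9·3 + 21·1 + 24·2 + 27·3 + 30·3 + 29·1 = 444
Nadia: 37·1 + 9·4 + 21·0 + 24·4 + 27·2 + 30·2 + 29·3 = 370
Zara has the highest Borda score (444).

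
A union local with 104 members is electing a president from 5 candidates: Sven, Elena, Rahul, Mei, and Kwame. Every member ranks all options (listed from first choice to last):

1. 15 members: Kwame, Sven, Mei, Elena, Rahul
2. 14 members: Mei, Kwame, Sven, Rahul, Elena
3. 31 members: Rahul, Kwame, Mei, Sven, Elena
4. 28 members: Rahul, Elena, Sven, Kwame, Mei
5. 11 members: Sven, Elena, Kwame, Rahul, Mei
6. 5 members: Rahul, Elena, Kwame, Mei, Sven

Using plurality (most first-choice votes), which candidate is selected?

Rahul

First-place votes: Sven 11, Elena 0, Rahul 64, Mei 14, Kwame 15.
Rahul has the most first-place votes.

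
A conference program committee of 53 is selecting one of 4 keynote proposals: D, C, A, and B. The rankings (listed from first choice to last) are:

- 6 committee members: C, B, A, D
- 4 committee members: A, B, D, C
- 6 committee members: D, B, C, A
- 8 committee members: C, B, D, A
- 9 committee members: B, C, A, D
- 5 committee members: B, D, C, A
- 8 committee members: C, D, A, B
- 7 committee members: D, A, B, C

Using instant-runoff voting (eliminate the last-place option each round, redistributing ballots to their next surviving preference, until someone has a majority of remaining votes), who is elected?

Round 1: D 13, C 22, A 4, B 14. Eliminate A.
Round 2: D 13, C 22, B 18. Eliminate D.
Round 3: C 22, B 31. B has a majority.

B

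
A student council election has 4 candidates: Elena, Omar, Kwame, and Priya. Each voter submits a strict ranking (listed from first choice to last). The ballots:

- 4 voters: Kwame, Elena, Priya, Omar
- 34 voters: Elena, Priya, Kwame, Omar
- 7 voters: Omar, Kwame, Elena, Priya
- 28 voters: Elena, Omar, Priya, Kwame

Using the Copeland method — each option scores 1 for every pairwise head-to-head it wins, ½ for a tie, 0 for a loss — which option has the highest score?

Elena: beats Omar, Kwame, and Priya → score 3.
Omar: loses to Elena, Kwame, and Priya → score 0.
Kwame: beats Omar; loses to Elena and Priya → score 1.
Priya: beats Omar and Kwame; loses to Elena → score 2.
Elena has the best pairwise record.

Elena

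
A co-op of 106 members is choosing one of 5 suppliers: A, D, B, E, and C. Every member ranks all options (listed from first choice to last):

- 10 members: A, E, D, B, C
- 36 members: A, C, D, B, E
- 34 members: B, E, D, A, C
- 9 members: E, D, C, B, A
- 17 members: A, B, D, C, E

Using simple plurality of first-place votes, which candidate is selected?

A

First-place votes: A 63, D 0, B 34, E 9, C 0.
A has the most first-place votes.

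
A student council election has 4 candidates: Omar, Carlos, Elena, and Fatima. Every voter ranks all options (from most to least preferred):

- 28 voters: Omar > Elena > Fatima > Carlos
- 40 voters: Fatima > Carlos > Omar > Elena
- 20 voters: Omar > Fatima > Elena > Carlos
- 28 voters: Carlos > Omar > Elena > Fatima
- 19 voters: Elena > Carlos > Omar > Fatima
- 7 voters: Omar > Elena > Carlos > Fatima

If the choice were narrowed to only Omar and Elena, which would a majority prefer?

Omar

Voters preferring Omar to Elena: 123; preferring Elena to Omar: 19.
Omar wins the head-to-head.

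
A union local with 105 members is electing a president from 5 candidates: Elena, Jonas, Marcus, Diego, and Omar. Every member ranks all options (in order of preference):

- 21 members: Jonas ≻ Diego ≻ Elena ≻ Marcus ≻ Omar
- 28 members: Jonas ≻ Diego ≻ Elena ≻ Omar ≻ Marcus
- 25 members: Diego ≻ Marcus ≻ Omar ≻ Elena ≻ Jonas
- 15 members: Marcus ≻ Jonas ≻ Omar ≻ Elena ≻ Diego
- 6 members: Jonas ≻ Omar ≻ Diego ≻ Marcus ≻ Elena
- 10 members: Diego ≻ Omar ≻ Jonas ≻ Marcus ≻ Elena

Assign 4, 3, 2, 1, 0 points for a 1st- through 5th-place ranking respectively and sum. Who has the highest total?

Elena: 21·2 + 28·2 + 25·1 + 15·1 + 6·0 + 10·0 = 138
Jonas: 21·4 + 28·4 + 25·0 + 15·3 + 6·4 + 10·2 = 285
Marcus: 21·1 + 28·0 + 25·3 + 15·4 + 6·1 + 10·1 = 172
Diego: 21·3 + 28·3 + 25·4 + 15·0 + 6·2 + 10·4 = 299
Omar: 21·0 + 28·1 + 25·2 + 15·2 + 6·3 + 10·3 = 156
Diego has the highest Borda score (299).

Diego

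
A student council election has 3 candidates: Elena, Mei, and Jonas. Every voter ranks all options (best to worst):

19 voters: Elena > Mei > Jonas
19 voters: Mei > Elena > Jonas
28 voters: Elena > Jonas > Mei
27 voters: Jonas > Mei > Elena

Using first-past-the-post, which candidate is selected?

First-place votes: Elena 47, Mei 19, Jonas 27.
Elena has the most first-place votes.

Elena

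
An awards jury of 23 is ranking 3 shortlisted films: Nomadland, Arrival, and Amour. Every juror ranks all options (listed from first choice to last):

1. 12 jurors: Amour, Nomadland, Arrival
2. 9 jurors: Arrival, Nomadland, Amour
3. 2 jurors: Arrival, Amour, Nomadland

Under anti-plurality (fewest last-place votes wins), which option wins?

Last-place votes: Nomadland 2, Arrival 12, Amour 9.
Nomadland is ranked last by the fewest voters, so Nomadland wins.

Nomadland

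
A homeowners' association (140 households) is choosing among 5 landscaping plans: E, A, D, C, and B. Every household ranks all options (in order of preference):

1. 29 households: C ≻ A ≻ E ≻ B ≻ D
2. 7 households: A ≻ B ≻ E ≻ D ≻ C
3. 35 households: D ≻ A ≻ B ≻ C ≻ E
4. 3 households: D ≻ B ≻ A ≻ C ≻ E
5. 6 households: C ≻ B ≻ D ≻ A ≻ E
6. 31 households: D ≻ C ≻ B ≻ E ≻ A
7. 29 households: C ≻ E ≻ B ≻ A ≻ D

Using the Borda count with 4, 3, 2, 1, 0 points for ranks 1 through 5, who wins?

E: 29·2 + 7·2 + 35·0 + 3·0 + 6·0 + 31·1 + 29·3 = 190
A: 29·3 + 7·4 + 35·3 + 3·2 + 6·1 + 31·0 + 29·1 = 261
D: 29·0 + 7·1 + 35·4 + 3·4 + 6·2 + 31·4 + 29·0 = 295
C: 29·4 + 7·0 + 35·1 + 3·1 + 6·4 + 31·3 + 29·4 = 387
B: 29·1 + 7·3 + 35·2 + 3·3 + 6·3 + 31·2 + 29·2 = 267
C has the highest Borda score (387).

C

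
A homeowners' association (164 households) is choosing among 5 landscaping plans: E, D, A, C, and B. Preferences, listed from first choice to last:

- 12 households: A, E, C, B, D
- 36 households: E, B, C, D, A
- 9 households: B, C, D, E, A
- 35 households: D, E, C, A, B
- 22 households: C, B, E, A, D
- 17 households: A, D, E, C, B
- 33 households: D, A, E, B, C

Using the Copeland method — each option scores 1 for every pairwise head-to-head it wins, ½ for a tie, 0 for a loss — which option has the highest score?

E: beats A, C, and B; loses to D → score 3.
D: beats E, A, C, and B → score 4.
A: beats B; loses to E, D, and C → score 1.
C: beats A and B; loses to E and D → score 2.
B: loses to E, D, A, and C → score 0.
D has the best pairwise record.

D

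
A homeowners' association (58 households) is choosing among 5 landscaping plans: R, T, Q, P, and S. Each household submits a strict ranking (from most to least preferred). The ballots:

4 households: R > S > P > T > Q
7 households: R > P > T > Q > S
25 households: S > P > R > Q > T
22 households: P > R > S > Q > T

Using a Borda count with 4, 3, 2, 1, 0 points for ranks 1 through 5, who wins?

P

R: 4·4 + 7·4 + 25·2 + 22·3 = 160
T: 4·1 + 7·2 + 25·0 + 22·0 = 18
Q: 4·0 + 7·1 + 25·1 + 22·1 = 54
P: 4·2 + 7·3 + 25·3 + 22·4 = 192
S: 4·3 + 7·0 + 25·4 + 22·2 = 156
P has the highest Borda score (192).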